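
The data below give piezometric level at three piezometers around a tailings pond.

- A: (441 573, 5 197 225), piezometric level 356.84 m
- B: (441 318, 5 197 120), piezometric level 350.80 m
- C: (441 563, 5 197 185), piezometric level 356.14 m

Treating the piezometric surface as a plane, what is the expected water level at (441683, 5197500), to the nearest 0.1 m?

Differences from A: to B (Δx, Δy, Δh) = (-255, -105, -6.04); to C = (-10, -40, -0.70).
Determinant of the coordinate differences = (-255)·(-40) − (-10)·(-105) = 9150.
∂h/∂x = [(-6.04)·(-40) − (-0.70)·(-105)] / 9150 = +0.01837
∂h/∂y = [(-255)·(-0.70) − (-10)·(-6.04)] / 9150 = +0.01291
h(441683, 5197500) = 356.84 + (+0.01837)·(110) + (+0.01291)·(275) = 356.84 +2.021 +3.549 = 362.410 m.

362.4 m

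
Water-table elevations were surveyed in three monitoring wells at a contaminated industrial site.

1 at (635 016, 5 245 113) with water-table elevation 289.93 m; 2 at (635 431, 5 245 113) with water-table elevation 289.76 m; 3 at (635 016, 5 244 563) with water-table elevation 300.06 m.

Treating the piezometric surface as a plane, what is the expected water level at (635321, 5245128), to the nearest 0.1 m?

∂h/∂x = (289.76 − 289.93) / (635431 − 635016) = -0.0004096
∂h/∂y = (300.06 − 289.93) / (5244563 − 5245113) = -0.01842
h(635321, 5245128) = 289.93 + (-0.0004096)·(305) + (-0.01842)·(15) = 289.93 -0.125 -0.276 = 289.529 m.

289.5 m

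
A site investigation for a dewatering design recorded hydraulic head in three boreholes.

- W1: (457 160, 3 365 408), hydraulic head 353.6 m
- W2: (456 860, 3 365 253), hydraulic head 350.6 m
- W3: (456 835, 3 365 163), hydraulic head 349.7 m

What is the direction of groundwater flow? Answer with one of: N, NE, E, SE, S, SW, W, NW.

Three-point gradient (reference W1): Δ to W2 = (-300, -155, -3.0), Δ to W3 = (-325, -245, -3.9).
∂h/∂x = +0.005643, ∂h/∂y = +0.008432 (det = 23125).
Flow = −∇h = (-0.005643 east, -0.008432 north), which points southwest.

SW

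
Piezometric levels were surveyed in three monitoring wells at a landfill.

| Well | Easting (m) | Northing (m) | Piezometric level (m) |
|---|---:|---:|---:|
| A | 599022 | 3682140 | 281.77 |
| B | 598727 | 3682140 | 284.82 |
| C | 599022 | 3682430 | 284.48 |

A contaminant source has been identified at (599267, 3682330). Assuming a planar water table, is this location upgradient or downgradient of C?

∂h/∂x = (284.82 − 281.77) / (598727 − 599022) = -0.01034
∂h/∂y = (284.48 − 281.77) / (3682430 − 3682140) = +0.009345
Head at (599267, 3682330) = 281.77 + (-0.01034)·(245) + (+0.009345)·(190) = 281.01 m.
That is lower than the 284.48 m at C, so the point is downgradient.

downgradient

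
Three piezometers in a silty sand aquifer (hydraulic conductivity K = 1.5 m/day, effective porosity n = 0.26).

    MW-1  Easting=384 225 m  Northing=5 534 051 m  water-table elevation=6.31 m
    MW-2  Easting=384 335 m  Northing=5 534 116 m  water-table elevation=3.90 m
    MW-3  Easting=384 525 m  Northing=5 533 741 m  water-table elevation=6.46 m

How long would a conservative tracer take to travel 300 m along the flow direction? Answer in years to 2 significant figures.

7.3 years

With h = a·x + b·y + c and MW-1 as origin, the differences give:
  110·a + 65·b = -2.41
  300·a + (-310)·b = +0.15
Eliminate b (×(-310) and ×65, subtract): -53600·a = 737.350 → a = ∂h/∂x = -0.01376
Back-substitute: b = ∂h/∂y = -0.01380.
|∇h| = √(-0.01376² + -0.01380²) = 0.01949
Seepage velocity v = K·i/n = 1.5 × 0.01949 / 0.26 = 0.1124 m/day.
t = 300 / 0.1124 = 2669 days = 7.31 years.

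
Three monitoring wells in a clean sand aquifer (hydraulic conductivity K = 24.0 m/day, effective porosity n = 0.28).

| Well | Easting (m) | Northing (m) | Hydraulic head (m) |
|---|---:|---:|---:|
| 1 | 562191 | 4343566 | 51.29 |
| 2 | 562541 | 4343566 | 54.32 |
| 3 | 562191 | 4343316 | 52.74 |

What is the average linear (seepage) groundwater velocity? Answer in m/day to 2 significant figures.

0.89 m/day

∂h/∂x = (54.32 − 51.29) / (562541 − 562191) = +0.008657
∂h/∂y = (52.74 − 51.29) / (4343316 − 4343566) = -0.005800
|∇h| = √(0.008657² + -0.005800²) = 0.01042
Seepage velocity v = K·i/n = 24.0 × 0.01042 / 0.28 = 0.8931 m/day.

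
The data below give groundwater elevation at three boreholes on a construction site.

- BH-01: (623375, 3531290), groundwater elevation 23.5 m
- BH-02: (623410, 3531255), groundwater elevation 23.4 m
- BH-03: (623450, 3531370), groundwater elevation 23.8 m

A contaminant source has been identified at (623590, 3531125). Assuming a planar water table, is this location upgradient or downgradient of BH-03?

With h = a·x + b·y + c and BH-01 as origin, the differences give:
  35·a + (-35)·b = -0.1
  75·a + 80·b = +0.3
Eliminate b (×80 and ×(-35), subtract): 5425·a = 2.50 → a = ∂h/∂x = +0.0004608
Back-substitute: b = ∂h/∂y = +0.003318.
Head at (623590, 3531125) = 23.5 + (+0.0004608)·(215) + (+0.003318)·(-165) = 23.05 m.
That is lower than the 23.8 m at BH-03, so the point is downgradient.

downgradient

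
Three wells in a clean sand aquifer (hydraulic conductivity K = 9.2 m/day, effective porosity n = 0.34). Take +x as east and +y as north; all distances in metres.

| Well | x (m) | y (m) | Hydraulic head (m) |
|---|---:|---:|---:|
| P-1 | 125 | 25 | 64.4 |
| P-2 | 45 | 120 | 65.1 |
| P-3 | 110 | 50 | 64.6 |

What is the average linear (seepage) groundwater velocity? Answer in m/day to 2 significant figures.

With h = a·x + b·y + c and P-1 as origin, the differences give:
  (-80)·a + 95·b = +0.7
  (-15)·a + 25·b = +0.2
Eliminate b (×25 and ×95, subtract): -575·a = -1.50 → a = ∂h/∂x = +0.002609
Back-substitute: b = ∂h/∂y = +0.009565.
|∇h| = √(0.002609² + 0.009565²) = 0.009914
Seepage velocity v = K·i/n = 9.2 × 0.009914 / 0.34 = 0.2683 m/day.

0.27 m/day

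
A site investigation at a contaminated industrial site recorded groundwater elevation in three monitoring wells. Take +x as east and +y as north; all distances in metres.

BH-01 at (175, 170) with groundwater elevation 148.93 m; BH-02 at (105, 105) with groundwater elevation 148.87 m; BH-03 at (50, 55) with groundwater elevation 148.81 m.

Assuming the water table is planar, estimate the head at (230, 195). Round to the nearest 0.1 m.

Taking BH-01 as reference: BH-02−BH-01 = (-70, -65, -0.06); BH-03−BH-01 = (-125, -115, -0.12).
Determinant of the coordinate differences = (-70)·(-115) − (-125)·(-65) = -75.
∂h/∂x = [(-0.06)·(-115) − (-0.12)·(-65)] / -75 = +0.01200
∂h/∂y = [(-70)·(-0.12) − (-125)·(-0.06)] / -75 = -0.01200
h(230, 195) = 148.93 + (+0.01200)·(55) + (-0.01200)·(25) = 148.93 +0.660 -0.300 = 149.290 m.

149.3 m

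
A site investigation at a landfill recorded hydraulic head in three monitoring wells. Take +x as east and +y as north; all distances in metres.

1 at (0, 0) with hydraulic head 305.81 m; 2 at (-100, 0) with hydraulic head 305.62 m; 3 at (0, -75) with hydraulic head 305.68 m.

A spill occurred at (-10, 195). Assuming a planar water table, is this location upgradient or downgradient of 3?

upgradient

∂h/∂x = (305.62 − 305.81) / (-100 − 0) = +0.001900
∂h/∂y = (305.68 − 305.81) / (-75 − 0) = +0.001733
Head at (-10, 195) = 305.81 + (+0.001900)·(-10) + (+0.001733)·(195) = 306.13 m.
That is higher than the 305.68 m at 3, so the point is upgradient.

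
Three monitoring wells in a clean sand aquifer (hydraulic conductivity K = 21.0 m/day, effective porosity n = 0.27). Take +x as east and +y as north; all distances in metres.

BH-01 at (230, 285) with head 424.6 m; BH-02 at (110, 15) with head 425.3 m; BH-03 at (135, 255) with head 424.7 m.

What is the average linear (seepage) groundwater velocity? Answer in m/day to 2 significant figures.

0.19 m/day

Differences from BH-01: to BH-02 (Δx, Δy, Δh) = (-120, -270, +0.7); to BH-03 = (-95, -30, +0.1).
Solve a·Δx + b·Δy = Δh: det = (-120)·(-30) − (-95)·(-270) = -22050.
∂h/∂x = [(+0.7)·(-30) − (+0.1)·(-270)] / -22050 = -0.0002721
∂h/∂y = [(-120)·(+0.1) − (-95)·(+0.7)] / -22050 = -0.002472
|∇h| = √(-0.0002721² + -0.002472²) = 0.002487
Seepage velocity v = K·i/n = 21.0 × 0.002487 / 0.27 = 0.1934 m/day.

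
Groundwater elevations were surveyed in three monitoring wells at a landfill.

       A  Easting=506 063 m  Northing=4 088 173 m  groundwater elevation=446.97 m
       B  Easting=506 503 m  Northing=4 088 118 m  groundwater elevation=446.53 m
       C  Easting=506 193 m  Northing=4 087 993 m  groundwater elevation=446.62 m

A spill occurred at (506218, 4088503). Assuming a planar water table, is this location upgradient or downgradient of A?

upgradient

Three-point gradient (reference A): Δ to B = (440, -55, -0.44), Δ to C = (130, -180, -0.35).
∂h/∂x = -0.0008321, ∂h/∂y = +0.001344 (det = -72050).
Head at (506218, 4088503) = 446.97 + (-0.0008321)·(155) + (+0.001344)·(330) = 447.28 m.
That is higher than the 446.97 m at A, so the point is upgradient.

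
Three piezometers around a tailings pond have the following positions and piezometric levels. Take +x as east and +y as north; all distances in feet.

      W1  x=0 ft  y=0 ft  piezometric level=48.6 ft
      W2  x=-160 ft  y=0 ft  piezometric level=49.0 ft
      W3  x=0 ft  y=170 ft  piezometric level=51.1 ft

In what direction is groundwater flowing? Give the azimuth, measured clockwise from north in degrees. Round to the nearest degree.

∂h/∂x = (49.0 − 48.6) / (-160 − 0) = -0.002500
∂h/∂y = (51.1 − 48.6) / (170 − 0) = +0.01471
Flow direction (−∇h) has components (+0.002500 E, -0.01471 N).
Azimuth = atan2(E, N) = atan2(+0.002500, -0.01471) = 170.4° ≈ 170°.

170°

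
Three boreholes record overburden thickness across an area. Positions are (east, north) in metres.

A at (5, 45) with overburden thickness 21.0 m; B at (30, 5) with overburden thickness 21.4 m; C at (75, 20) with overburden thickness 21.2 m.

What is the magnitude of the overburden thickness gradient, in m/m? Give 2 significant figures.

0.011 m/m

Differences from A: to B (Δx, Δy, Δh) = (25, -40, +0.4); to C = (70, -25, +0.2).
Solve a·Δx + b·Δy = Δd: det = 25·(-25) − 70·(-40) = 2175.
∂d/∂x = [(+0.4)·(-25) − (+0.2)·(-40)] / 2175 = -0.0009195
∂d/∂y = [25·(+0.2) − 70·(+0.4)] / 2175 = -0.01057
|∇f| = √(-0.0009195² + -0.01057²) = 0.01061 m/m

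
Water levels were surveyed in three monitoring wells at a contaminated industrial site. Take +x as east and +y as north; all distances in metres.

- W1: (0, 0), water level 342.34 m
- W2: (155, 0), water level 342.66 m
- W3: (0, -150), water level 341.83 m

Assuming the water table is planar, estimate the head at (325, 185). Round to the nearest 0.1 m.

∂h/∂x = (342.66 − 342.34) / (155 − 0) = +0.002065
∂h/∂y = (341.83 − 342.34) / (-150 − 0) = +0.003400
h(325, 185) = 342.34 + (+0.002065)·(325) + (+0.003400)·(185) = 342.34 +0.671 +0.629 = 343.640 m.

343.6 m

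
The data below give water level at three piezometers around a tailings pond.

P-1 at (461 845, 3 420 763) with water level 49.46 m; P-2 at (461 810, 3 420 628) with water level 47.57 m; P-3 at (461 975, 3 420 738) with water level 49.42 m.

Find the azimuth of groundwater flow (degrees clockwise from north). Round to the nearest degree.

190°

Taking P-1 as reference: P-2−P-1 = (-35, -135, -1.89); P-3−P-1 = (130, -25, -0.04).
Determinant of the coordinate differences = (-35)·(-25) − 130·(-135) = 18425.
∂h/∂x = [(-1.89)·(-25) − (-0.04)·(-135)] / 18425 = +0.002271
∂h/∂y = [(-35)·(-0.04) − 130·(-1.89)] / 18425 = +0.01341
Flow direction (−∇h) has components (-0.002271 E, -0.01341 N).
Azimuth = atan2(E, N) = atan2(-0.002271, -0.01341) = 189.6° ≈ 190°.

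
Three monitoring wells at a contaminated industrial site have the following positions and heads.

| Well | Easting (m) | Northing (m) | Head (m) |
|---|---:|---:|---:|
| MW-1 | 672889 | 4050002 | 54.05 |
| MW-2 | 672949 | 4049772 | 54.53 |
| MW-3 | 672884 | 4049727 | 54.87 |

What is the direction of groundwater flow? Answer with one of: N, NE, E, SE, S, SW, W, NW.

NE

Taking MW-1 as reference: MW-2−MW-1 = (60, -230, +0.48); MW-3−MW-1 = (-5, -275, +0.82).
Solve a·Δx + b·Δy = Δh: det = 60·(-275) − (-5)·(-230) = -17650.
∂h/∂x = [(+0.48)·(-275) − (+0.82)·(-230)] / -17650 = -0.003207
∂h/∂y = [60·(+0.82) − (-5)·(+0.48)] / -17650 = -0.002924
Flow = −∇h = (+0.003207 east, +0.002924 north), which points northeast.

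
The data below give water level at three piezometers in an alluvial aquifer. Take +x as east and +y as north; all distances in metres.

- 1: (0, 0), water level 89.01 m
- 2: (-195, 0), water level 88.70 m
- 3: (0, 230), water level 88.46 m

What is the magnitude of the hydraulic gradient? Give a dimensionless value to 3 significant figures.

∂h/∂x = (88.70 − 89.01) / (-195 − 0) = +0.001590
∂h/∂y = (88.46 − 89.01) / (230 − 0) = -0.002391
|∇h| = √(0.001590² + -0.002391²) = 0.002871

0.00287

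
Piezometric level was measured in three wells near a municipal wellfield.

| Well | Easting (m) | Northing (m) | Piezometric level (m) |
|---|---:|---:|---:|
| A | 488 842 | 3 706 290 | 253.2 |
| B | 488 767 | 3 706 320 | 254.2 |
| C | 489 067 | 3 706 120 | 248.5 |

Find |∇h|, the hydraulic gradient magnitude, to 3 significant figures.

0.0218

Taking A as reference: B−A = (-75, 30, +1.0); C−A = (225, -170, -4.7).
Determinant of the coordinate differences = (-75)·(-170) − 225·30 = 6000.
∂h/∂x = [(+1.0)·(-170) − (-4.7)·30] / 6000 = -0.004833
∂h/∂y = [(-75)·(-4.7) − 225·(+1.0)] / 6000 = +0.02125
|∇h| = √(-0.004833² + 0.02125²) = 0.02179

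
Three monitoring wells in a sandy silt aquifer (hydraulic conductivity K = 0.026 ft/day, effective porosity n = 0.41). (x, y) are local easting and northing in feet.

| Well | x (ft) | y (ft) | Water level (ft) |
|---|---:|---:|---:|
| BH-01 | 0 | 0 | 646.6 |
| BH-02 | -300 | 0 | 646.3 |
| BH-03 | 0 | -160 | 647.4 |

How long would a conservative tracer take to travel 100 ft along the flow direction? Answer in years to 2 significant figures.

∂h/∂x = (646.3 − 646.6) / (-300 − 0) = +0.001000
∂h/∂y = (647.4 − 646.6) / (-160 − 0) = -0.005000
|∇h| = √(0.001000² + -0.005000²) = 0.005099
Seepage velocity v = K·i/n = 0.026 × 0.005099 / 0.41 = 0.0003234 ft/day.
t = 100 / 0.0003234 = 3.092e+05 days = 847 years.

850 years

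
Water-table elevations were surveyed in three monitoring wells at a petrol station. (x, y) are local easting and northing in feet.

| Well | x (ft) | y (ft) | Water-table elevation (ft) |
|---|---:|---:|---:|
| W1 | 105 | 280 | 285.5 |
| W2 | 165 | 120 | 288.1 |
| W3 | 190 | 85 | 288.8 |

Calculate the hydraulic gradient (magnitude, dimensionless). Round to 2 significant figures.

With h = a·x + b·y + c and W1 as origin, the differences give:
  60·a + (-160)·b = +2.6
  85·a + (-195)·b = +3.3
Eliminate b (×(-195) and ×(-160), subtract): 1900·a = 21.00 → a = ∂h/∂x = +0.01105
Back-substitute: b = ∂h/∂y = -0.01211.
|∇h| = √(0.01105² + -0.01211²) = 0.01639

0.016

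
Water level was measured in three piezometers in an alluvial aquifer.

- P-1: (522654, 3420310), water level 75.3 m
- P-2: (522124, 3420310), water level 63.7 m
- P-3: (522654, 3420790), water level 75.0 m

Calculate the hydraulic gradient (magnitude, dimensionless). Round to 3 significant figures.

0.0219

∂h/∂x = (63.7 − 75.3) / (522124 − 522654) = +0.02189
∂h/∂y = (75.0 − 75.3) / (3420790 − 3420310) = -0.0006250
|∇h| = √(0.02189² + -0.0006250²) = 0.0219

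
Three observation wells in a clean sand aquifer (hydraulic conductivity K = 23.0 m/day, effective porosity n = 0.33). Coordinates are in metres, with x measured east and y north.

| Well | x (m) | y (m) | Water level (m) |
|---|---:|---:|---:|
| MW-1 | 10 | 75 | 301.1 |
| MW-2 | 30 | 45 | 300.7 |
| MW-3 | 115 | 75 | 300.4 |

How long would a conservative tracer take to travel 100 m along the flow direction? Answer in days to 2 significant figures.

130 days

With h = a·x + b·y + c and MW-1 as origin, the differences give:
  20·a + (-30)·b = -0.4
  105·a + 0·b = -0.7
Eliminate b (×0 and ×(-30), subtract): 3150·a = -21.00 → a = ∂h/∂x = -0.006667
Back-substitute: b = ∂h/∂y = +0.008889.
|∇h| = √(-0.006667² + 0.008889²) = 0.01111
Seepage velocity v = K·i/n = 23.0 × 0.01111 / 0.33 = 0.7743 m/day.
t = 100 / 0.7743 = 129.1 days.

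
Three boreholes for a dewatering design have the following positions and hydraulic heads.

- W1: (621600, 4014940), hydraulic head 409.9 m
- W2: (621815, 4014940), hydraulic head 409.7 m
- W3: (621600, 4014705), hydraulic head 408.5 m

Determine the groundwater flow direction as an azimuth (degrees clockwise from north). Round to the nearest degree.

171°

∂h/∂x = (409.7 − 409.9) / (621815 − 621600) = -0.0009302
∂h/∂y = (408.5 − 409.9) / (4014705 − 4014940) = +0.005957
Flow direction (−∇h) has components (+0.0009302 E, -0.005957 N).
Azimuth = atan2(E, N) = atan2(+0.0009302, -0.005957) = 171.1° ≈ 171°.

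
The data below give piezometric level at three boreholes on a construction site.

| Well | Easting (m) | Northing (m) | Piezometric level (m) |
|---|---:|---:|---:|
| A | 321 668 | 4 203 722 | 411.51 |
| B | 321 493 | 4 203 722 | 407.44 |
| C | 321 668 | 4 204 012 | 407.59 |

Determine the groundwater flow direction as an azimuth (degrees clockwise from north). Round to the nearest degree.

300°

∂h/∂x = (407.44 − 411.51) / (321493 − 321668) = +0.02326
∂h/∂y = (407.59 − 411.51) / (4204012 − 4203722) = -0.01352
Flow direction (−∇h) has components (-0.02326 E, +0.01352 N).
Azimuth = atan2(E, N) = atan2(-0.02326, +0.01352) = 300.2° ≈ 300°.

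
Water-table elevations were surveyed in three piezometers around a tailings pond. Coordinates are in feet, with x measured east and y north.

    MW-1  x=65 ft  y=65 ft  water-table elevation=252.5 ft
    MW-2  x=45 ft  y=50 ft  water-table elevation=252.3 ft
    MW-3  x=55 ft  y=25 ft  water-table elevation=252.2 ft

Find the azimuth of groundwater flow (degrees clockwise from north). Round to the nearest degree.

Differences from MW-1: to MW-2 (Δx, Δy, Δh) = (-20, -15, -0.2); to MW-3 = (-10, -40, -0.3).
Solve a·Δx + b·Δy = Δh: det = (-20)·(-40) − (-10)·(-15) = 650.
∂h/∂x = [(-0.2)·(-40) − (-0.3)·(-15)] / 650 = +0.005385
∂h/∂y = [(-20)·(-0.3) − (-10)·(-0.2)] / 650 = +0.006154
Flow direction (−∇h) has components (-0.005385 E, -0.006154 N).
Azimuth = atan2(E, N) = atan2(-0.005385, -0.006154) = 221.2° ≈ 221°.

221°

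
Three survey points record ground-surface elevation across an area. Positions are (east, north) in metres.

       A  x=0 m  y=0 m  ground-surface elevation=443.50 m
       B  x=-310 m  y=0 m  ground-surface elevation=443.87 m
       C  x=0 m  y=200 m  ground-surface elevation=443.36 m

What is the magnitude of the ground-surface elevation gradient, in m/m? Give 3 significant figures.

∂z/∂x = (443.87 − 443.50) / (-310 − 0) = -0.001194
∂z/∂y = (443.36 − 443.50) / (200 − 0) = -0.0007000
|∇f| = √(-0.001194² + -0.0007000²) = 0.001384 m/m

0.00138 m/m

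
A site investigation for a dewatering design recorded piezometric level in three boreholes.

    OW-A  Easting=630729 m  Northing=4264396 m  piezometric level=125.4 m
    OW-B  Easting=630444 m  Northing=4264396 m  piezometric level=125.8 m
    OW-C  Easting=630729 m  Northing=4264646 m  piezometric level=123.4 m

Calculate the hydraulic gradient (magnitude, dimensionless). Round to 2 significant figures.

∂h/∂x = (125.8 − 125.4) / (630444 − 630729) = -0.001404
∂h/∂y = (123.4 − 125.4) / (4264646 − 4264396) = -0.008000
|∇h| = √(-0.001404² + -0.008000²) = 0.008122

0.0081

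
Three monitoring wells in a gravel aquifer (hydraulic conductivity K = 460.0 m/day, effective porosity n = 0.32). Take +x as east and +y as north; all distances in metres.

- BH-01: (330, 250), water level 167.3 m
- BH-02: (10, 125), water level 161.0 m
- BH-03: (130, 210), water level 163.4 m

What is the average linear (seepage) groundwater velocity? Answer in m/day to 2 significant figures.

Three-point gradient (reference BH-01): Δ to BH-02 = (-320, -125, -6.3), Δ to BH-03 = (-200, -40, -3.9).
∂h/∂x = +0.01930, ∂h/∂y = +0.0009836 (det = -12200).
|∇h| = √(0.01930² + 0.0009836²) = 0.01933
Seepage velocity v = K·i/n = 460.0 × 0.01933 / 0.32 = 27.79 m/day.

28 m/day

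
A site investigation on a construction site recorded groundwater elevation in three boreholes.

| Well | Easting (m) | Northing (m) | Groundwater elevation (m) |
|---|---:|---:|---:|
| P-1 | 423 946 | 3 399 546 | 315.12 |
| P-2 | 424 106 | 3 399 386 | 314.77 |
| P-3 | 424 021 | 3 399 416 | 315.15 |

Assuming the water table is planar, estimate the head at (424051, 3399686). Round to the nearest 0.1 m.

314.0 m

Differences from P-1: to P-2 (Δx, Δy, Δh) = (160, -160, -0.35); to P-3 = (75, -130, +0.03).
Solve a·Δx + b·Δy = Δh: det = 160·(-130) − 75·(-160) = -8800.
∂h/∂x = [(-0.35)·(-130) − (+0.03)·(-160)] / -8800 = -0.005716
∂h/∂y = [160·(+0.03) − 75·(-0.35)] / -8800 = -0.003528
h(424051, 3399686) = 315.12 + (-0.005716)·(105) + (-0.003528)·(140) = 315.12 -0.600 -0.494 = 314.026 m.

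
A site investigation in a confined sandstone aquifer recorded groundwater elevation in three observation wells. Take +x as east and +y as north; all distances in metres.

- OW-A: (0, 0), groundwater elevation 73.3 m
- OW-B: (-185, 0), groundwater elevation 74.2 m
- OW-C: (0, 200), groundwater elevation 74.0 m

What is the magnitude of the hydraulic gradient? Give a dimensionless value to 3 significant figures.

0.00599

∂h/∂x = (74.2 − 73.3) / (-185 − 0) = -0.004865
∂h/∂y = (74.0 − 73.3) / (200 − 0) = +0.003500
|∇h| = √(-0.004865² + 0.003500²) = 0.005993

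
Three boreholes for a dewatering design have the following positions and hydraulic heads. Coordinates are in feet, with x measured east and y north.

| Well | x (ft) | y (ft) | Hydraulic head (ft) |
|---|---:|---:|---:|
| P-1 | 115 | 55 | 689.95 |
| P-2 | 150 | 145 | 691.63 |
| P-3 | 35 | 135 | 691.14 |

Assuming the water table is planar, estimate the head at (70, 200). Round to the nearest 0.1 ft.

With h = a·x + b·y + c and P-1 as origin, the differences give:
  35·a + 90·b = +1.68
  (-80)·a + 80·b = +1.19
Eliminate b (×80 and ×90, subtract): 10000·a = 27.300 → a = ∂h/∂x = +0.002730
Back-substitute: b = ∂h/∂y = +0.01760.
h(70, 200) = 689.95 + (+0.002730)·(-45) + (+0.01760)·(145) = 689.95 -0.123 +2.553 = 692.380 ft.

692.4 ft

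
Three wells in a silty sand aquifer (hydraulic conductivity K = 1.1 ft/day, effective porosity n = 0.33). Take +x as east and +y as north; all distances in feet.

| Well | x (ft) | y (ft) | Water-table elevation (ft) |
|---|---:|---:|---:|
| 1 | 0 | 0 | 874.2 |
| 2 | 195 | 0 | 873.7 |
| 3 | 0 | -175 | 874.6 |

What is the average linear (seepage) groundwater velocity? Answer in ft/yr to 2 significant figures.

∂h/∂x = (873.7 − 874.2) / (195 − 0) = -0.002564
∂h/∂y = (874.6 − 874.2) / (-175 − 0) = -0.002286
|∇h| = √(-0.002564² + -0.002286²) = 0.003435
Seepage velocity v = K·i/n = 1.1 × 0.003435 / 0.33 = 0.01145 ft/day = 4.182 ft/yr.

4.2 ft/yr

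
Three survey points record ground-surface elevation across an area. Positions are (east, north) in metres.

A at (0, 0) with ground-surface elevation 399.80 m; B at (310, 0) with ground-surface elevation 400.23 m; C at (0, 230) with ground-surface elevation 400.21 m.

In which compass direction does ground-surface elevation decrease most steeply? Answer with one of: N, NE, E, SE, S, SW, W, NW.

SW

∂z/∂x = (400.23 − 399.80) / (310 − 0) = +0.001387
∂z/∂y = (400.21 − 399.80) / (230 − 0) = +0.001783
Steepest decrease is along −∇f = (-0.001387 E, -0.001783 N) → southwest.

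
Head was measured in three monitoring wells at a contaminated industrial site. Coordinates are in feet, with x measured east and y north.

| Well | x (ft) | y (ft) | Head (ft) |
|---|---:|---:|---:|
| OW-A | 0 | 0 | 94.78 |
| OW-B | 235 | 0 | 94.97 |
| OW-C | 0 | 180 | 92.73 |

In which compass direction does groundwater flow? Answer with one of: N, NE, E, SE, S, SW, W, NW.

N

∂h/∂x = (94.97 − 94.78) / (235 − 0) = +0.0008085
∂h/∂y = (92.73 − 94.78) / (180 − 0) = -0.01139
Flow = −∇h = (-0.0008085 east, +0.01139 north), which points north.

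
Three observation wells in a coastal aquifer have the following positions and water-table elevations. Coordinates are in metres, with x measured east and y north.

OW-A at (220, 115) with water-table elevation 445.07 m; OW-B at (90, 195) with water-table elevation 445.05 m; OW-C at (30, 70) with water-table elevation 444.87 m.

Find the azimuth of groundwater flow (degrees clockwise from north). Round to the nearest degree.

217°

Three-point gradient (reference OW-A): Δ to OW-B = (-130, 80, -0.02), Δ to OW-C = (-190, -45, -0.20).
∂h/∂x = +0.0008029, ∂h/∂y = +0.001055 (det = 21050).
Flow direction (−∇h) has components (-0.0008029 E, -0.001055 N).
Azimuth = atan2(E, N) = atan2(-0.0008029, -0.001055) = 217.3° ≈ 217°.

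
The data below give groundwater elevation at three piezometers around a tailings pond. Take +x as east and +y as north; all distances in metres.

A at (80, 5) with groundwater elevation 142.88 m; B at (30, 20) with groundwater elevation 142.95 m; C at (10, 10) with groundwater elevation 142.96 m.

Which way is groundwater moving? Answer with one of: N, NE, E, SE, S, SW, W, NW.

With h = a·x + b·y + c and A as origin, the differences give:
  (-50)·a + 15·b = +0.07
  (-70)·a + 5·b = +0.08
Eliminate b (×5 and ×15, subtract): 800·a = -0.850 → a = ∂h/∂x = -0.001063
Back-substitute: b = ∂h/∂y = +0.001125.
Flow = −∇h = (+0.001063 east, -0.001125 north), which points southeast.

SE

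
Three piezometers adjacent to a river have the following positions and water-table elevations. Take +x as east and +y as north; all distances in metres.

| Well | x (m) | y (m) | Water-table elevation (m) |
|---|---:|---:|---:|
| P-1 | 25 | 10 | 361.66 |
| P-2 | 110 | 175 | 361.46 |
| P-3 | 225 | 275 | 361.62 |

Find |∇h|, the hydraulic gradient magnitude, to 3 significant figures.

With h = a·x + b·y + c and P-1 as origin, the differences give:
  85·a + 165·b = -0.20
  200·a + 265·b = -0.04
Eliminate b (×265 and ×165, subtract): -10475·a = -46.400 → a = ∂h/∂x = +0.004430
Back-substitute: b = ∂h/∂y = -0.003494.
|∇h| = √(0.004430² + -0.003494²) = 0.005642

0.00564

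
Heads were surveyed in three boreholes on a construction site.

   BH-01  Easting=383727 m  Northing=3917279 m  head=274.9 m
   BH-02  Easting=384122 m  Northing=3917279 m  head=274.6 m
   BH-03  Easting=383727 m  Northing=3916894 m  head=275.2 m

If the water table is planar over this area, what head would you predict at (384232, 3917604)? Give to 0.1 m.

274.3 m

∂h/∂x = (274.6 − 274.9) / (384122 − 383727) = -0.0007595
∂h/∂y = (275.2 − 274.9) / (3916894 − 3917279) = -0.0007792
h(384232, 3917604) = 274.9 + (-0.0007595)·(505) + (-0.0007792)·(325) = 274.9 -0.384 -0.253 = 274.263 m.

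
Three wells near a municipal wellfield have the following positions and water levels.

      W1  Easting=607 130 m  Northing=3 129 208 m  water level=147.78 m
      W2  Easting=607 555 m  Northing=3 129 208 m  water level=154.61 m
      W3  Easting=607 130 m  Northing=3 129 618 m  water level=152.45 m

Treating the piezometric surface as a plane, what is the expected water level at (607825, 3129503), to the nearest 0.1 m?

∂h/∂x = (154.61 − 147.78) / (607555 − 607130) = +0.01607
∂h/∂y = (152.45 − 147.78) / (3129618 − 3129208) = +0.01139
h(607825, 3129503) = 147.78 + (+0.01607)·(695) + (+0.01139)·(295) = 147.78 +11.169 +3.360 = 162.309 m.

162.3 m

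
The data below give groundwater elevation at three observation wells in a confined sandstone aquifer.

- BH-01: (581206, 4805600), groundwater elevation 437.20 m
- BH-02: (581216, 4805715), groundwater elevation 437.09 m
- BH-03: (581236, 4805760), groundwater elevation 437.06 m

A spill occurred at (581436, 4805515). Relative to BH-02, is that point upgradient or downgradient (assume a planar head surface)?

upgradient

Taking BH-01 as reference: BH-02−BH-01 = (10, 115, -0.11); BH-03−BH-01 = (30, 160, -0.14).
Solve a·Δx + b·Δy = Δh: det = 10·160 − 30·115 = -1850.
∂h/∂x = [(-0.11)·160 − (-0.14)·115] / -1850 = +0.0008108
∂h/∂y = [10·(-0.14) − 30·(-0.11)] / -1850 = -0.001027
Head at (581436, 4805515) = 437.20 + (+0.0008108)·(230) + (-0.001027)·(-85) = 437.47 m.
That is higher than the 437.09 m at BH-02, so the point is upgradient.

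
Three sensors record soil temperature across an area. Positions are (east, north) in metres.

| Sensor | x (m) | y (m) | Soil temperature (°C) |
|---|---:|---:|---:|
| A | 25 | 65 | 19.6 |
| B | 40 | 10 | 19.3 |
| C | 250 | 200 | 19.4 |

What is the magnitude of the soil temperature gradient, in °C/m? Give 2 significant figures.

Taking A as reference: B−A = (15, -55, -0.3); C−A = (225, 135, -0.2).
Determinant of the coordinate differences = 15·135 − 225·(-55) = 14400.
∂T/∂x = [(-0.3)·135 − (-0.2)·(-55)] / 14400 = -0.003576
∂T/∂y = [15·(-0.2) − 225·(-0.3)] / 14400 = +0.004479
|∇f| = √(-0.003576² + 0.004479²) = 0.005731 °C/m

0.0057 °C/m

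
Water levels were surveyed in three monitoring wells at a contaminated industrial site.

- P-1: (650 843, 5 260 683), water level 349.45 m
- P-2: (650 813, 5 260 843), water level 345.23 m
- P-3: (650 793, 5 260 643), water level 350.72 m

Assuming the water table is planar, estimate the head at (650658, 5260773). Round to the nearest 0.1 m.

With h = a·x + b·y + c and P-1 as origin, the differences give:
  (-30)·a + 160·b = -4.22
  (-50)·a + (-40)·b = +1.27
Eliminate b (×(-40) and ×160, subtract): 9200·a = -34.400 → a = ∂h/∂x = -0.003739
Back-substitute: b = ∂h/∂y = -0.02708.
h(650658, 5260773) = 349.45 + (-0.003739)·(-185) + (-0.02708)·(90) = 349.45 +0.692 -2.437 = 347.705 m.

347.7 m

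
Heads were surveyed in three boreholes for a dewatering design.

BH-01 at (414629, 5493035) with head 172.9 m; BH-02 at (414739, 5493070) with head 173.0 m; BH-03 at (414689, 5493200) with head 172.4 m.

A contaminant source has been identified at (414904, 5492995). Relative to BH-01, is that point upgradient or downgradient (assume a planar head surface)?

upgradient

With h = a·x + b·y + c and BH-01 as origin, the differences give:
  110·a + 35·b = +0.1
  60·a + 165·b = -0.5
Eliminate b (×165 and ×35, subtract): 16050·a = 34.00 → a = ∂h/∂x = +0.002118
Back-substitute: b = ∂h/∂y = -0.003801.
Head at (414904, 5492995) = 172.9 + (+0.002118)·(275) + (-0.003801)·(-40) = 173.63 m.
That is higher than the 172.9 m at BH-01, so the point is upgradient.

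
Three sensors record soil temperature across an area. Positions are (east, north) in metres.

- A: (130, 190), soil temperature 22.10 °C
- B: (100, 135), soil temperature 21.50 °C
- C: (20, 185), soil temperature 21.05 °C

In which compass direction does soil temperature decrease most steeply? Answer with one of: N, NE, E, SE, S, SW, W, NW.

Taking A as reference: B−A = (-30, -55, -0.60); C−A = (-110, -5, -1.05).
Determinant of the coordinate differences = (-30)·(-5) − (-110)·(-55) = -5900.
∂T/∂x = [(-0.60)·(-5) − (-1.05)·(-55)] / -5900 = +0.009280
∂T/∂y = [(-30)·(-1.05) − (-110)·(-0.60)] / -5900 = +0.005847
Steepest decrease is along −∇f = (-0.009280 E, -0.005847 N) → southwest.

SW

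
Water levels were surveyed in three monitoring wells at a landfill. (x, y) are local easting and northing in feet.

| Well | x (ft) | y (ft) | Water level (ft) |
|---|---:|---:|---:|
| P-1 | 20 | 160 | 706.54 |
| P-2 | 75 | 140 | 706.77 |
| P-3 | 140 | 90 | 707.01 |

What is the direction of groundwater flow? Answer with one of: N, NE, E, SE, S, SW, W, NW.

W

With h = a·x + b·y + c and P-1 as origin, the differences give:
  55·a + (-20)·b = +0.23
  120·a + (-70)·b = +0.47
Eliminate b (×(-70) and ×(-20), subtract): -1450·a = -6.700 → a = ∂h/∂x = +0.004621
Back-substitute: b = ∂h/∂y = +0.001207.
Flow = −∇h = (-0.004621 east, -0.001207 north), which points west.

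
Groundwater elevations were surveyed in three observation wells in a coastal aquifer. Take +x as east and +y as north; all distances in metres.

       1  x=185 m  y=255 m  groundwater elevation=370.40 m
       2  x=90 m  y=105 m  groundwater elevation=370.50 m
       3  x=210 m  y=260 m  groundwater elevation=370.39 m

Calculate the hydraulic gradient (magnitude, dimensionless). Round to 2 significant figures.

0.00056

Three-point gradient (reference 1): Δ to 2 = (-95, -150, +0.10), Δ to 3 = (25, 5, -0.01).
∂h/∂x = -0.0003053, ∂h/∂y = -0.0004733 (det = 3275).
|∇h| = √(-0.0003053² + -0.0004733²) = 0.0005632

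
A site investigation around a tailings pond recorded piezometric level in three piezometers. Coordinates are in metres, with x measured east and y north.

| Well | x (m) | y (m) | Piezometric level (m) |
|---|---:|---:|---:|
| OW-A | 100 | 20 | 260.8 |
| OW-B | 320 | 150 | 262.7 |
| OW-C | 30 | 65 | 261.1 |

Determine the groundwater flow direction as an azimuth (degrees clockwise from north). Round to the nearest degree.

Differences from OW-A: to OW-B (Δx, Δy, Δh) = (220, 130, +1.9); to OW-C = (-70, 45, +0.3).
Solve a·Δx + b·Δy = Δh: det = 220·45 − (-70)·130 = 19000.
∂h/∂x = [(+1.9)·45 − (+0.3)·130] / 19000 = +0.002447
∂h/∂y = [220·(+0.3) − (-70)·(+1.9)] / 19000 = +0.01047
Flow direction (−∇h) has components (-0.002447 E, -0.01047 N).
Azimuth = atan2(E, N) = atan2(-0.002447, -0.01047) = 193.2° ≈ 193°.

193°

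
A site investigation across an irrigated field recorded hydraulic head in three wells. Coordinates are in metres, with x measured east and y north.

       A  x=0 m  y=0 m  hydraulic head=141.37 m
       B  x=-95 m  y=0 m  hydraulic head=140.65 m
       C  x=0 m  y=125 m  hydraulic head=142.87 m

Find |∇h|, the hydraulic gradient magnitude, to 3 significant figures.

∂h/∂x = (140.65 − 141.37) / (-95 − 0) = +0.007579
∂h/∂y = (142.87 − 141.37) / (125 − 0) = +0.01200
|∇h| = √(0.007579² + 0.01200²) = 0.01419

0.0142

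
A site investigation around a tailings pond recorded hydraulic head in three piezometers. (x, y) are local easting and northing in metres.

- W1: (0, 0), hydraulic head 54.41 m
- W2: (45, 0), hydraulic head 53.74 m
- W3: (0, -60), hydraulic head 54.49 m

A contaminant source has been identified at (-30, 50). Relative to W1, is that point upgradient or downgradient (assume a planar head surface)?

upgradient

∂h/∂x = (53.74 − 54.41) / (45 − 0) = -0.01489
∂h/∂y = (54.49 − 54.41) / (-60 − 0) = -0.001333
Head at (-30, 50) = 54.41 + (-0.01489)·(-30) + (-0.001333)·(50) = 54.79 m.
That is higher than the 54.41 m at W1, so the point is upgradient.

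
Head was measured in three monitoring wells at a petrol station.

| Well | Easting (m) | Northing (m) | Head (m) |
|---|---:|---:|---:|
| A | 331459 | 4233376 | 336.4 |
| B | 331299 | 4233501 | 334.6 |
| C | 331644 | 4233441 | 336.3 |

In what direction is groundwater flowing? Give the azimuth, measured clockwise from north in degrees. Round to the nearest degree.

Differences from A: to B (Δx, Δy, Δh) = (-160, 125, -1.8); to C = (185, 65, -0.1).
Determinant of the coordinate differences = (-160)·65 − 185·125 = -33525.
∂h/∂x = [(-1.8)·65 − (-0.1)·125] / -33525 = +0.003117
∂h/∂y = [(-160)·(-0.1) − 185·(-1.8)] / -33525 = -0.01041
Flow direction (−∇h) has components (-0.003117 E, +0.01041 N).
Azimuth = atan2(E, N) = atan2(-0.003117, +0.01041) = 343.3° ≈ 343°.

343°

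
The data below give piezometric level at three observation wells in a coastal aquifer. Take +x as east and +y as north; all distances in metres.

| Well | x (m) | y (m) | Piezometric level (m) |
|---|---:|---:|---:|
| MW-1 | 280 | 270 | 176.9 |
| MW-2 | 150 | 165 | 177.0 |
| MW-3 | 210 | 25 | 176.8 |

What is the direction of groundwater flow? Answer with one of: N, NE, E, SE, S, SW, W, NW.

SE

Taking MW-1 as reference: MW-2−MW-1 = (-130, -105, +0.1); MW-3−MW-1 = (-70, -245, -0.1).
Determinant of the coordinate differences = (-130)·(-245) − (-70)·(-105) = 24500.
∂h/∂x = [(+0.1)·(-245) − (-0.1)·(-105)] / 24500 = -0.001429
∂h/∂y = [(-130)·(-0.1) − (-70)·(+0.1)] / 24500 = +0.0008163
Flow = −∇h = (+0.001429 east, -0.0008163 north), which points southeast.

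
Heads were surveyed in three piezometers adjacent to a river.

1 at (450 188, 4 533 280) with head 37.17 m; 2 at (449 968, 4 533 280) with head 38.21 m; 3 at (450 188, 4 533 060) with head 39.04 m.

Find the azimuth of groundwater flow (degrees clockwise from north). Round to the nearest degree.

029°

∂h/∂x = (38.21 − 37.17) / (449968 − 450188) = -0.004727
∂h/∂y = (39.04 − 37.17) / (4533060 − 4533280) = -0.008500
Flow direction (−∇h) has components (+0.004727 E, +0.008500 N).
Azimuth = atan2(E, N) = atan2(+0.004727, +0.008500) = 29.1° ≈ 029°.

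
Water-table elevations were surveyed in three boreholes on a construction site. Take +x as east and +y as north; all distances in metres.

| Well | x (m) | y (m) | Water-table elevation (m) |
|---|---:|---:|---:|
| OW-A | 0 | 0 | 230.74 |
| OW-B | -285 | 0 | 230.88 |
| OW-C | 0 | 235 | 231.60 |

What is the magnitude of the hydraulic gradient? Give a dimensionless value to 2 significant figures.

∂h/∂x = (230.88 − 230.74) / (-285 − 0) = -0.0004912
∂h/∂y = (231.60 − 230.74) / (235 − 0) = +0.003660
|∇h| = √(-0.0004912² + 0.003660²) = 0.003693

0.0037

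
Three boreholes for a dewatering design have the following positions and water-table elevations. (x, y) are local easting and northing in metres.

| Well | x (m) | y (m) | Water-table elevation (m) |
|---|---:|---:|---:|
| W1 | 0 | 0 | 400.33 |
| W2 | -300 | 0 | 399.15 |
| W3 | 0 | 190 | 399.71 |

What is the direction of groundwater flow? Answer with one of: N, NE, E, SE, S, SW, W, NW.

NW

∂h/∂x = (399.15 − 400.33) / (-300 − 0) = +0.003933
∂h/∂y = (399.71 − 400.33) / (190 − 0) = -0.003263
Flow = −∇h = (-0.003933 east, +0.003263 north), which points northwest.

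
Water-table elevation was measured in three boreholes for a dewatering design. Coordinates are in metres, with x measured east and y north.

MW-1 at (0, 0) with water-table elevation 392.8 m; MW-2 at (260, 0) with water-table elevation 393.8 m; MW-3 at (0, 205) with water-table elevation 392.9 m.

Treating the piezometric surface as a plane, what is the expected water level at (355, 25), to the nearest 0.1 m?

∂h/∂x = (393.8 − 392.8) / (260 − 0) = +0.003846
∂h/∂y = (392.9 − 392.8) / (205 − 0) = +0.0004878
h(355, 25) = 392.8 + (+0.003846)·(355) + (+0.0004878)·(25) = 392.8 +1.365 +0.012 = 394.178 m.

394.2 m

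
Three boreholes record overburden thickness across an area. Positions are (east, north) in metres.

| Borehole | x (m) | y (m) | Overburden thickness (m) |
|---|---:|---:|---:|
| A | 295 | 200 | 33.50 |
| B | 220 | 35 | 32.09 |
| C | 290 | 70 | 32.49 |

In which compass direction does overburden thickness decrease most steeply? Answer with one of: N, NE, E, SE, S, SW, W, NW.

Taking A as reference: B−A = (-75, -165, -1.41); C−A = (-5, -130, -1.01).
Solve a·Δx + b·Δy = Δd: det = (-75)·(-130) − (-5)·(-165) = 8925.
∂d/∂x = [(-1.41)·(-130) − (-1.01)·(-165)] / 8925 = +0.001866
∂d/∂y = [(-75)·(-1.01) − (-5)·(-1.41)] / 8925 = +0.007697
Steepest decrease is along −∇f = (-0.001866 E, -0.007697 N) → south.

S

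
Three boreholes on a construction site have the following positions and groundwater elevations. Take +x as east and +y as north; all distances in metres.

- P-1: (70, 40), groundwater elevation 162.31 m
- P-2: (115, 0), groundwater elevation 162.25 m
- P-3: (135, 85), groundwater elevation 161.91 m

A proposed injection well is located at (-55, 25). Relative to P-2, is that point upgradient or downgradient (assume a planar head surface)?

Differences from P-1: to P-2 (Δx, Δy, Δh) = (45, -40, -0.06); to P-3 = (65, 45, -0.40).
Determinant of the coordinate differences = 45·45 − 65·(-40) = 4625.
∂h/∂x = [(-0.06)·45 − (-0.40)·(-40)] / 4625 = -0.004043
∂h/∂y = [45·(-0.40) − 65·(-0.06)] / 4625 = -0.003049
Head at (-55, 25) = 162.31 + (-0.004043)·(-125) + (-0.003049)·(-15) = 162.86 m.
That is higher than the 162.25 m at P-2, so the point is upgradient.

upgradient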